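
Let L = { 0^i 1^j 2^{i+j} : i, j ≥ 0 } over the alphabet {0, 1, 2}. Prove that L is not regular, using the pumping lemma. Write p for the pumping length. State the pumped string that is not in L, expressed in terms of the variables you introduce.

Assume L is regular. Let p be the pumping length given by the pumping lemma.
Take w = 0^p 1^p 2^{2p} ∈ L (with i=j=p, i+j=2p), |w| = 4p ≥ p.
The pumping lemma gives a decomposition w = xyz where |xy| ≤ p and y is nonempty.
The first p characters of w are 0's, so xy (and hence y) consists only of 0's. Write y = 0^k, 1 ≤ k ≤ p.
Consider xy^2z = 0^{p+k} 1^p 2^{2p}. Now the 0- and 1-counts sum to 2p+k, but the 2-count is 2p ≠ 2p+k. So xy^2z ∉ L.
This contradicts the pumping lemma, so L is not regular.

0^{p+k} 1^p 2^{2p}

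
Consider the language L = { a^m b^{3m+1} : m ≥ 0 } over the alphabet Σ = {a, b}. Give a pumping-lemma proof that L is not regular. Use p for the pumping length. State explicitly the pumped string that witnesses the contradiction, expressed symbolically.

a^{p+k} b^{3p+1}

Assume L is regular. Let p be the pumping length given by the pumping lemma.
Choose w = a^p b^{3p+1}, which is in L with |w| = 4p+1 ≥ p.
The pumping lemma gives a decomposition w = xyz where |xy| ≤ p and |y| ≥ 1.
Because |xy| ≤ p and w begins with p copies of a, we have y = a^k with 1 ≤ k ≤ p.
Pump with i = 2: xy^2z = a^{p+k} b^{3p+1}. For this to lie in L we would need 3p+1 = 3(p+k)+1, which forces k = 0. But k ≥ 1, so xy^2z ∉ L.
Contradiction. Therefore L is not regular.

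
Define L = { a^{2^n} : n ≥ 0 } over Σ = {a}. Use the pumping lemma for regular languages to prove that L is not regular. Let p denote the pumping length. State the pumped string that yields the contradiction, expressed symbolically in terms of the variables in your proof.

a^{2^p+k}

Toward a contradiction, assume L is regular with pumping length p.
Take w = a^{2^p} ∈ L with |w| = 2^p ≥ p.
By the pumping lemma, w = xyz with |xy| ≤ p and |y| ≥ 1.
Then y = a^k for some k with 1 ≤ k ≤ p.
Pump with i = 2: xy^2z = a^{2^p+k}. Since 1 ≤ k ≤ p < 2^p, we have 2^p < 2^p+k < 2^{p+1}, so 2^p+k is not a power of 2. So xy^2z ∉ L.
This is a contradiction; hence L is not regular.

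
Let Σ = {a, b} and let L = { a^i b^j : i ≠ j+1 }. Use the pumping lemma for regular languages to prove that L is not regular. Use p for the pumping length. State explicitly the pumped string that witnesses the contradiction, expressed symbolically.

a^{p+p!} b^{p+p!-1}

Suppose for contradiction that L is regular, and let p be the pumping length.
Choose w = a^p b^{p+p!-1}. Since p ≠ (p+p!-1)+1 = p+p!, w ∈ L; and |w| ≥ p.
Write w = xyz as guaranteed by the lemma, with |xy| ≤ p and |y| ≥ 1.
Because |xy| ≤ p and w begins with p copies of a, we have y = a^k with 1 ≤ k ≤ p.
Since 1 ≤ k ≤ p, k divides p!; set t = 1 + p!/k. Then xy^t z has p + (p!/k)·k = p + p! copies of a. Now the a-count is p+p! and (b-count)+1 = (p+p!-1)+1 = p+p!, so i ≠ j+1 fails. So xy^t z = a^{p+p!} b^{p+p!-1} ∉ L.
Contradiction. Therefore L is not regular.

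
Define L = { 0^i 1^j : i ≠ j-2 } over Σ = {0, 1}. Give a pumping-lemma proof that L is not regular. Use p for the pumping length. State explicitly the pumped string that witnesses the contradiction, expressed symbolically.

Assume L is regular. Let p be the pumping length given by the pumping lemma.
Choose w = 0^p 1^{p+p!+2}. Since p ≠ (p+p!+2)-2 = p+p!, w ∈ L; and |w| ≥ p.
The pumping lemma gives a decomposition w = xyz where |xy| ≤ p and |y| ≥ 1.
Since the first p symbols of w are all 0's and |xy| ≤ p, y lies entirely in the leading 0-block: y = 0^k for some k with 1 ≤ k ≤ p.
Since 1 ≤ k ≤ p, k divides p!; set t = 1 + p!/k. Then xy^t z has p + (p!/k)·k = p + p! copies of 0. Now the 0-count is p+p! and (1-count)-2 = (p+p!+2)-2 = p+p!, so i ≠ j-2 fails. So xy^t z = 0^{p+p!} 1^{p+p!+2} ∉ L.
This contradicts the pumping lemma, so L is not regular.

0^{p+p!} 1^{p+p!+2}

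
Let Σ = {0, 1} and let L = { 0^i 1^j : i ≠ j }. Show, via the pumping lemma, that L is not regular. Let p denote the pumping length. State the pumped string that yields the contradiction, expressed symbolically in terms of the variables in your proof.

Assume L is regular; let p be its pumping constant.
Choose w = 0^p 1^{p+p!}. Since p ≠ p+p!, w ∈ L; and |w| ≥ p.
By the pumping lemma, w = xyz with |xy| ≤ p and |y| > 0.
The first p characters of w are 0's, so xy (and hence y) consists only of 0's. Write y = 0^k, 1 ≤ k ≤ p.
Since 1 ≤ k ≤ p, k divides p!; set t = 1 + p!/k. Then xy^t z has p + (p!/k)·k = p + p! copies of 0. Now the 0-count equals the 1-count, so i ≠ j fails. So xy^t z = 0^{p+p!} 1^{p+p!} ∉ L.
Contradiction. Therefore L is not regular.

0^{p+p!} 1^{p+p!}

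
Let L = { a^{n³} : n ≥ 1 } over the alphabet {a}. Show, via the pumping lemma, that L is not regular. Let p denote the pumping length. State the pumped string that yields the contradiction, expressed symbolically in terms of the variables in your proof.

a^{p³+k}

Assume L is regular; let p be its pumping constant.
Take w = a^{p³} ∈ L with |w| = p³ ≥ p.
Write w = xyz as guaranteed by the lemma, with |xy| ≤ p and y is nonempty.
Then y = a^k for some k with 1 ≤ k ≤ p.
Pump with i = 2: xy^2z = a^{p³+k}. Since 1 ≤ k ≤ p, p³ < p³+k ≤ p³+p < p³+3p²+3p+1 = (p+1)³, so p³+k is not a perfect cube. So xy^2z ∉ L.
This is a contradiction; hence L is not regular.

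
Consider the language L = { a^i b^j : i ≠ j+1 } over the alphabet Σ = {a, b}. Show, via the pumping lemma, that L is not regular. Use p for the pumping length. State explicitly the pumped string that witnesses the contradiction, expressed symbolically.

Assume L is regular. Let p be the pumping length given by the pumping lemma.
Choose w = a^p b^{p+p!-1}. Since p ≠ (p+p!-1)+1 = p+p!, w ∈ L; and |w| ≥ p.
Write w = xyz as guaranteed by the lemma, with |xy| ≤ p and |y| ≥ 1.
Since the first p symbols of w are all a's and |xy| ≤ p, y lies entirely in the leading a-block: y = a^k for some k with 1 ≤ k ≤ p.
Since 1 ≤ k ≤ p, k divides p!; set t = 1 + p!/k. Then xy^t z has p + (p!/k)·k = p + p! copies of a. Now the a-count is p+p! and (b-count)+1 = (p+p!-1)+1 = p+p!, so i ≠ j+1 fails. So xy^t z = a^{p+p!} b^{p+p!-1} ∉ L.
This is a contradiction; hence L is not regular.

a^{p+p!} b^{p+p!-1}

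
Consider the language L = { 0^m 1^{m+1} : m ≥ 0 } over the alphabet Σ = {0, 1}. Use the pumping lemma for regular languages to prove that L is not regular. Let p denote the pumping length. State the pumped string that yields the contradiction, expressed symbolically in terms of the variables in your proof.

Assume L is regular. Let p be the pumping length given by the pumping lemma.
Let w = 0^p 1^{p+1} ∈ L; note |w| = 2p+1 ≥ p.
Write w = xyz as guaranteed by the lemma, with |xy| ≤ p and y is nonempty.
The first p characters of w are 0's, so xy (and hence y) consists only of 0's. Write y = 0^k, 1 ≤ k ≤ p.
Pump with i = 2: xy^2z = 0^{p+k} 1^{p+1}. For this to lie in L we would need p+1 = (p+k)+1, which forces k = 0. But k ≥ 1, so xy^2z ∉ L.
This is a contradiction; hence L is not regular.

0^{p+k} 1^{p+1}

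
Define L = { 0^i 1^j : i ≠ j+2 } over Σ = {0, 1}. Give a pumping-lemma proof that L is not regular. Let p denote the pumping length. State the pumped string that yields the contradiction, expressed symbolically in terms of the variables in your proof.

Suppose for contradiction that L is regular, and let p be the pumping length.
Choose w = 0^p 1^{p+p!-2}. Since p ≠ (p+p!-2)+2 = p+p!, w ∈ L; and |w| ≥ p.
Write w = xyz as guaranteed by the lemma, with |xy| ≤ p and y is nonempty.
Since the first p symbols of w are all 0's and |xy| ≤ p, y lies entirely in the leading 0-block: y = 0^k for some k with 1 ≤ k ≤ p.
Since 1 ≤ k ≤ p, k divides p!; set t = 1 + p!/k. Then xy^t z has p + (p!/k)·k = p + p! copies of 0. Now the 0-count is p+p! and (1-count)+2 = (p+p!-2)+2 = p+p!, so i ≠ j+2 fails. So xy^t z = 0^{p+p!} 1^{p+p!-2} ∉ L.
Contradiction. Therefore L is not regular.

0^{p+p!} 1^{p+p!-2}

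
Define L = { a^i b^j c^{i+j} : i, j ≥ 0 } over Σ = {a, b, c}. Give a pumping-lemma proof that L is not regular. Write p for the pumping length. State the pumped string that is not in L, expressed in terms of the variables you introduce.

a^{p+k} b^p c^{2p}

Toward a contradiction, assume L is regular with pumping length p.
Take w = a^p b^p c^{2p} ∈ L (with i=j=p, i+j=2p), |w| = 4p ≥ p.
The pumping lemma gives a decomposition w = xyz where |xy| ≤ p and |y| ≥ 1.
The first p characters of w are a's, so xy (and hence y) consists only of a's. Write y = a^k, 1 ≤ k ≤ p.
Consider xy^2z = a^{p+k} b^p c^{2p}. Now the a- and b-counts sum to 2p+k, but the c-count is 2p ≠ 2p+k. So xy^2z ∉ L.
Contradiction. Therefore L is not regular.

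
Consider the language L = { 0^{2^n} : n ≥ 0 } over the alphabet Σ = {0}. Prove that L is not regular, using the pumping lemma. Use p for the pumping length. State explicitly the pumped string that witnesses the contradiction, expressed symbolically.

Suppose for contradiction that L is regular, and let p be the pumping length.
Take w = 0^{2^p} ∈ L with |w| = 2^p ≥ p.
By the pumping lemma, w = xyz with |xy| ≤ p and |y| > 0.
Then y = 0^k for some k with 1 ≤ k ≤ p.
Pump with i = 2: xy^2z = 0^{2^p+k}. Since 1 ≤ k ≤ p < 2^p, we have 2^p < 2^p+k < 2^{p+1}, so 2^p+k is not a power of 2. So xy^2z ∉ L.
Contradiction. Therefore L is not regular.

0^{2^p+k}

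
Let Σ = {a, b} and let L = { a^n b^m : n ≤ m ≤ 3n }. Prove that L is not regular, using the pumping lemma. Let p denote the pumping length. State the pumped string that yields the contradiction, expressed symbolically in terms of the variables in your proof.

a^{p+k} b^p

Toward a contradiction, assume L is regular with pumping length p.
Take w = a^p b^p ∈ L (since p ≤ p ≤ 3p), with |w| = 2p ≥ p.
Write w = xyz as guaranteed by the lemma, with |xy| ≤ p and y is nonempty.
Because |xy| ≤ p and w begins with p copies of a, we have y = a^k with 1 ≤ k ≤ p.
Pump with i = 2: xy^2z = a^{p+k} b^p. Now n = p+k > p = m, so the condition n ≤ m fails. Thus xy^2z ∉ L.
This is a contradiction; hence L is not regular.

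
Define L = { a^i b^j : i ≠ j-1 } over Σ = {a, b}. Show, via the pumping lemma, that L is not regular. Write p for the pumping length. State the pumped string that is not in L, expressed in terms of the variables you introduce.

Suppose for contradiction that L is regular, and let p be the pumping length.
Choose w = a^p b^{p+p!+1}. Since p ≠ (p+p!+1)-1 = p+p!, w ∈ L; and |w| ≥ p.
The pumping lemma gives a decomposition w = xyz where |xy| ≤ p and |y| ≥ 1.
Because |xy| ≤ p and w begins with p copies of a, we have y = a^k with 1 ≤ k ≤ p.
Since 1 ≤ k ≤ p, k divides p!; set t = 1 + p!/k. Then xy^t z has p + (p!/k)·k = p + p! copies of a. Now the a-count is p+p! and (b-count)-1 = (p+p!+1)-1 = p+p!, so i ≠ j-1 fails. So xy^t z = a^{p+p!} b^{p+p!+1} ∉ L.
This is a contradiction; hence L is not regular.

a^{p+p!} b^{p+p!+1}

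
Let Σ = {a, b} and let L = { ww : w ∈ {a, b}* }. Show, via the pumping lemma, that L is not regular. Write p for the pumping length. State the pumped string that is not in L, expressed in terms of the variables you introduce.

a^{p+k} b^p a^p b^p

Suppose for contradiction that L is regular, and let p be the pumping length.
Take w = a^p b^p a^p b^p = uu where u = a^pb^p; then w ∈ L and |w| = 4p ≥ p.
By the pumping lemma, w = xyz with |xy| ≤ p and |y| > 0.
Since the first p symbols of w are all a's and |xy| ≤ p, y lies entirely in the leading a-block: y = a^k for some k with 1 ≤ k ≤ p.
Pump with i = 2: xy^2z = a^{p+k} b^p a^p b^p, of length 4p+k. Suppose this equals vv. The string starts with a and ends with b, so v does too; thus the boundary between the two copies of v is a b→a transition. There is exactly one such transition, at position 2p+k, so |v| = 2p+k and |vv| = 4p+2k ≠ 4p+k since k ≥ 1. So xy^2z ∉ L.
This contradicts the pumping lemma, so L is not regular.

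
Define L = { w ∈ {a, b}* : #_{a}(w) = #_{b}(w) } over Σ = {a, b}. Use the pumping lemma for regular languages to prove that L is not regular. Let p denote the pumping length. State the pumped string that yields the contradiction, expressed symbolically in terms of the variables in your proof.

a^{p+k} b^p

Suppose for contradiction that L is regular, and let p be the pumping length.
Choose w = a^p b^p ∈ L with |w| = 2p ≥ p.
Write w = xyz as guaranteed by the lemma, with |xy| ≤ p and y is nonempty.
The first p characters of w are a's, so xy (and hence y) consists only of a's. Write y = a^k, 1 ≤ k ≤ p.
Pump with i = 2: xy^2z = a^{p+k} b^p has p+k occurrences of a but only p of b. Since k ≥ 1 the counts differ, so xy^2z ∉ L.
This contradicts the pumping lemma, so L is not regular.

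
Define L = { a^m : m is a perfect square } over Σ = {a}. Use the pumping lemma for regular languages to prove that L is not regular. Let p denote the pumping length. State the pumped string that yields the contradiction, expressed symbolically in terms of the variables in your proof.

Assume L is regular; let p be its pumping constant.
Take w = a^{p²} ∈ L with |w| = p² ≥ p.
By the pumping lemma, w = xyz with |xy| ≤ p and y is nonempty.
Then y = a^k for some k with 1 ≤ k ≤ p.
Pump with i = 2: xy^2z = a^{p²+k}. Since 1 ≤ k ≤ p, p² < p²+k ≤ p²+p < (p+1)², so p²+k lies strictly between consecutive squares and is not a perfect square. So xy^2z ∉ L.
This contradicts the pumping lemma, so L is not regular.

a^{p²+k}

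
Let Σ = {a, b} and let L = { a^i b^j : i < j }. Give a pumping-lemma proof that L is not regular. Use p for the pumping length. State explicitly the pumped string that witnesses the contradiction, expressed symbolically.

Assume L is regular. Let p be the pumping length given by the pumping lemma.
Choose w = a^p b^{p+1} ∈ L, with |w| = 2p+1 ≥ p.
The pumping lemma gives a decomposition w = xyz where |xy| ≤ p and y is nonempty.
The first p characters of w are a's, so xy (and hence y) consists only of a's. Write y = a^k, 1 ≤ k ≤ p.
Consider xy^2z = a^{p+k} b^{p+1}. Since k ≥ 1, the a-count p+k is at least p+1, so i < j fails; thus xy^2z ∉ L.
This contradicts the pumping lemma, so L is not regular.

a^{p+k} b^{p+1}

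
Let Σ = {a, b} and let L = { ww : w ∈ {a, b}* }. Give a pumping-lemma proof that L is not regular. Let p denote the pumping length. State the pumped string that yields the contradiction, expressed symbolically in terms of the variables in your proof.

a^{p+k} b^p a^p b^p

Assume L is regular. Let p be the pumping length given by the pumping lemma.
Take w = a^p b^p a^p b^p = uu where u = a^pb^p; then w ∈ L and |w| = 4p ≥ p.
Write w = xyz as guaranteed by the lemma, with |xy| ≤ p and |y| ≥ 1.
Because |xy| ≤ p and w begins with p copies of a, we have y = a^k with 1 ≤ k ≤ p.
Pump with i = 2: xy^2z = a^{p+k} b^p a^p b^p, of length 4p+k. Suppose this equals vv. The string starts with a and ends with b, so v does too; thus the boundary between the two copies of v is a b→a transition. There is exactly one such transition, at position 2p+k, so |v| = 2p+k and |vv| = 4p+2k ≠ 4p+k since k ≥ 1. So xy^2z ∉ L.
This contradicts the pumping lemma, so L is not regular.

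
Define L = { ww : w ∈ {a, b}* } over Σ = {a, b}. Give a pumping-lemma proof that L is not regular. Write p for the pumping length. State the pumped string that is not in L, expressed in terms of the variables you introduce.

a^{p+k} b^p a^p b^p

Assume L is regular. Let p be the pumping length given by the pumping lemma.
Take w = a^p b^p a^p b^p = uu where u = a^pb^p; then w ∈ L and |w| = 4p ≥ p.
By the pumping lemma, w = xyz with |xy| ≤ p and |y| > 0.
The first p characters of w are a's, so xy (and hence y) consists only of a's. Write y = a^k, 1 ≤ k ≤ p.
Pump with i = 2: xy^2z = a^{p+k} b^p a^p b^p, of length 4p+k. Suppose this equals vv. The string starts with a and ends with b, so v does too; thus the boundary between the two copies of v is a b→a transition. There is exactly one such transition, at position 2p+k, so |v| = 2p+k and |vv| = 4p+2k ≠ 4p+k since k ≥ 1. So xy^2z ∉ L.
This contradicts the pumping lemma, so L is not regular.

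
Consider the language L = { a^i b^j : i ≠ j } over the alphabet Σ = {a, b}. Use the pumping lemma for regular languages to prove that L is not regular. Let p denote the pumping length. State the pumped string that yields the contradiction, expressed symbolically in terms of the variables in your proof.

a^{p+p!} b^{p+p!}

Suppose for contradiction that L is regular, and let p be the pumping length.
Choose w = a^p b^{p+p!}. Since p ≠ p+p!, w ∈ L; and |w| ≥ p.
By the pumping lemma, w = xyz with |xy| ≤ p and y is nonempty.
Because |xy| ≤ p and w begins with p copies of a, we have y = a^k with 1 ≤ k ≤ p.
Since 1 ≤ k ≤ p, k divides p!; set t = 1 + p!/k. Then xy^t z has p + (p!/k)·k = p + p! copies of a. Now the a-count equals the b-count, so i ≠ j fails. So xy^t z = a^{p+p!} b^{p+p!} ∉ L.
Contradiction. Therefore L is not regular.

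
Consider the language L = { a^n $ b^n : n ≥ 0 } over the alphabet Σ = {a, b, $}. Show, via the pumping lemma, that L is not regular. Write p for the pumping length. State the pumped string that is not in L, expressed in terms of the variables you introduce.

a^{p+k} $ b^p

Toward a contradiction, assume L is regular with pumping length p.
Take w = a^p $ b^p ∈ L with |w| = 2p+1 ≥ p.
By the pumping lemma, w = xyz with |xy| ≤ p and y is nonempty.
Since the first p symbols of w are all a's and |xy| ≤ p, y lies entirely in the leading a-block: y = a^k for some k with 1 ≤ k ≤ p.
Pump with i = 2: xy^2z = a^{p+k} $ b^p, which would require p+k = p. But k ≥ 1, so xy^2z ∉ L.
Contradiction. Therefore L is not regular.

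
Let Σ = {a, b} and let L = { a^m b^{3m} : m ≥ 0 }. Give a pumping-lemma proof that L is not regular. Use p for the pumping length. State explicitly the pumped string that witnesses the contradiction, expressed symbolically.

a^{p+k} b^{3p}

Toward a contradiction, assume L is regular with pumping length p.
Take w = a^p b^{3p}. Then w ∈ L and |w| = 4p ≥ p.
The pumping lemma gives a decomposition w = xyz where |xy| ≤ p and |y| > 0.
The first p characters of w are a's, so xy (and hence y) consists only of a's. Write y = a^k, 1 ≤ k ≤ p.
Pump with i = 2: xy^2z = a^{p+k} b^{3p}. For this to lie in L we would need 3p = 3(p+k), which forces k = 0. But k ≥ 1, so xy^2z ∉ L.
This is a contradiction; hence L is not regular.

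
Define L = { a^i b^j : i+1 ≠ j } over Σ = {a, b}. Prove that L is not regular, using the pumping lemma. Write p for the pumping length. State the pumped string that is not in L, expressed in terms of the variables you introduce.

a^{p+p!} b^{p+p!+1}

Assume L is regular. Let p be the pumping length given by the pumping lemma.
Choose w = a^p b^{p+p!+1}. Since p ≠ (p+p!+1)-1 = p+p!, w ∈ L; and |w| ≥ p.
By the pumping lemma, w = xyz with |xy| ≤ p and |y| > 0.
Since the first p symbols of w are all a's and |xy| ≤ p, y lies entirely in the leading a-block: y = a^k for some k with 1 ≤ k ≤ p.
Since 1 ≤ k ≤ p, k divides p!; set t = 1 + p!/k. Then xy^t z has p + (p!/k)·k = p + p! copies of a. Now the a-count is p+p! and (b-count)-1 = (p+p!+1)-1 = p+p!, so i+1 ≠ j fails. So xy^t z = a^{p+p!} b^{p+p!+1} ∉ L.
This contradicts the pumping lemma, so L is not regular.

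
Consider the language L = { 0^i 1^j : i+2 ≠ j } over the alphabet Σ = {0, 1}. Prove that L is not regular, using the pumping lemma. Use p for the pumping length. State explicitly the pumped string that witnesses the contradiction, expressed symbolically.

Toward a contradiction, assume L is regular with pumping length p.
Choose w = 0^p 1^{p+p!+2}. Since p ≠ (p+p!+2)-2 = p+p!, w ∈ L; and |w| ≥ p.
Write w = xyz as guaranteed by the lemma, with |xy| ≤ p and |y| > 0.
Because |xy| ≤ p and w begins with p copies of 0, we have y = 0^k with 1 ≤ k ≤ p.
Since 1 ≤ k ≤ p, k divides p!; set t = 1 + p!/k. Then xy^t z has p + (p!/k)·k = p + p! copies of 0. Now the 0-count is p+p! and (1-count)-2 = (p+p!+2)-2 = p+p!, so i+2 ≠ j fails. So xy^t z = 0^{p+p!} 1^{p+p!+2} ∉ L.
Contradiction. Therefore L is not regular.

0^{p+p!} 1^{p+p!+2}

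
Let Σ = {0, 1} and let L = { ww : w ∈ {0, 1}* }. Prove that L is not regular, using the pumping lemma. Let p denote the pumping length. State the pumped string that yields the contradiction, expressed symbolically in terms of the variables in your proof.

0^{p+k} 1^p 0^p 1^p

Toward a contradiction, assume L is regular with pumping length p.
Take w = 0^p 1^p 0^p 1^p = uu where u = 0^p1^p; then w ∈ L and |w| = 4p ≥ p.
The pumping lemma gives a decomposition w = xyz where |xy| ≤ p and y is nonempty.
The first p characters of w are 0's, so xy (and hence y) consists only of 0's. Write y = 0^k, 1 ≤ k ≤ p.
Pump with i = 2: xy^2z = 0^{p+k} 1^p 0^p 1^p, of length 4p+k. Suppose this equals vv. The string starts with 0 and ends with 1, so v does too; thus the boundary between the two copies of v is a 1→0 transition. There is exactly one such transition, at position 2p+k, so |v| = 2p+k and |vv| = 4p+2k ≠ 4p+k since k ≥ 1. So xy^2z ∉ L.
Contradiction. Therefore L is not regular.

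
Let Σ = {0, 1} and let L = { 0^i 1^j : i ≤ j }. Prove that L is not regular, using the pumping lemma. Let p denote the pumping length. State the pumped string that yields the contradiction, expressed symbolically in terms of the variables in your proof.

0^{p+k} 1^p

Assume L is regular. Let p be the pumping length given by the pumping lemma.
Choose w = 0^p 1^p ∈ L, with |w| = 2p ≥ p.
The pumping lemma gives a decomposition w = xyz where |xy| ≤ p and |y| > 0.
The first p characters of w are 0's, so xy (and hence y) consists only of 0's. Write y = 0^k, 1 ≤ k ≤ p.
Consider xy^2z = 0^{p+k} 1^p. Since k ≥ 1, the 0-count p+k exceeds the 1-count p, so i ≤ j fails; thus xy^2z ∉ L.
This contradicts the pumping lemma, so L is not regular.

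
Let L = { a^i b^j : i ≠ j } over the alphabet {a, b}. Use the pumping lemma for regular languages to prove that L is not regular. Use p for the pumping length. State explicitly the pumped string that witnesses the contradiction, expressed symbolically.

a^{p+p!} b^{p+p!}

Assume L is regular; let p be its pumping constant.
Choose w = a^p b^{p+p!}. Since p ≠ p+p!, w ∈ L; and |w| ≥ p.
By the pumping lemma, w = xyz with |xy| ≤ p and |y| ≥ 1.
Since the first p symbols of w are all a's and |xy| ≤ p, y lies entirely in the leading a-block: y = a^k for some k with 1 ≤ k ≤ p.
Since 1 ≤ k ≤ p, k divides p!; set t = 1 + p!/k. Then xy^t z has p + (p!/k)·k = p + p! copies of a. Now the a-count equals the b-count, so i ≠ j fails. So xy^t z = a^{p+p!} b^{p+p!} ∉ L.
This is a contradiction; hence L is not regular.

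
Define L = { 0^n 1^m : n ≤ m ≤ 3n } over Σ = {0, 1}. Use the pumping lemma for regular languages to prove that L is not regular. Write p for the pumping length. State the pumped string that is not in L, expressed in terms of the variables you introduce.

0^{p+k} 1^p

Assume L is regular; let p be its pumping constant.
Take w = 0^p 1^p ∈ L (since p ≤ p ≤ 3p), with |w| = 2p ≥ p.
Write w = xyz as guaranteed by the lemma, with |xy| ≤ p and |y| > 0.
Because |xy| ≤ p and w begins with p copies of 0, we have y = 0^k with 1 ≤ k ≤ p.
Pump with i = 2: xy^2z = 0^{p+k} 1^p. Now n = p+k > p = m, so the condition n ≤ m fails. Thus xy^2z ∉ L.
This contradicts the pumping lemma, so L is not regular.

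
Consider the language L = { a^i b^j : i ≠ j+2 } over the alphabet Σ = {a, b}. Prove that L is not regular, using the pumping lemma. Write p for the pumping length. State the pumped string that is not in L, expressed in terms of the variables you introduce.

Assume L is regular. Let p be the pumping length given by the pumping lemma.
Choose w = a^p b^{p+p!-2}. Since p ≠ (p+p!-2)+2 = p+p!, w ∈ L; and |w| ≥ p.
The pumping lemma gives a decomposition w = xyz where |xy| ≤ p and |y| > 0.
The first p characters of w are a's, so xy (and hence y) consists only of a's. Write y = a^k, 1 ≤ k ≤ p.
Since 1 ≤ k ≤ p, k divides p!; set t = 1 + p!/k. Then xy^t z has p + (p!/k)·k = p + p! copies of a. Now the a-count is p+p! and (b-count)+2 = (p+p!-2)+2 = p+p!, so i ≠ j+2 fails. So xy^t z = a^{p+p!} b^{p+p!-2} ∉ L.
This contradicts the pumping lemma, so L is not regular.

a^{p+p!} b^{p+p!-2}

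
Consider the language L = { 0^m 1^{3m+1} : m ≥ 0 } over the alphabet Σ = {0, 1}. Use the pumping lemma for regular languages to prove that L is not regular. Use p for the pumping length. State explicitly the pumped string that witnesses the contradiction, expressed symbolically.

Toward a contradiction, assume L is regular with pumping length p.
Choose w = 0^p 1^{3p+1}, which is in L with |w| = 4p+1 ≥ p.
Write w = xyz as guaranteed by the lemma, with |xy| ≤ p and |y| ≥ 1.
The first p characters of w are 0's, so xy (and hence y) consists only of 0's. Write y = 0^k, 1 ≤ k ≤ p.
Pump with i = 2: xy^2z = 0^{p+k} 1^{3p+1}. For this to lie in L we would need 3p+1 = 3(p+k)+1, which forces k = 0. But k ≥ 1, so xy^2z ∉ L.
This contradicts the pumping lemma, so L is not regular.

0^{p+k} 1^{3p+1}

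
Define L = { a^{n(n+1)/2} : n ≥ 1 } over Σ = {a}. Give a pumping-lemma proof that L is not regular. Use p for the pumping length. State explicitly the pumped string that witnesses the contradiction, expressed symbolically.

Toward a contradiction, assume L is regular with pumping length p.
Take w = a^{p(p+1)/2} ∈ L with |w| = p(p+1)/2 ≥ p.
By the pumping lemma, w = xyz with |xy| ≤ p and |y| ≥ 1.
Then y = a^k for some k with 1 ≤ k ≤ p.
Pump with i = 2: xy^2z = a^{p(p+1)/2+k}. Since 1 ≤ k ≤ p, p(p+1)/2 < p(p+1)/2+k ≤ p(p+1)/2+p < (p+1)(p+2)/2, so p(p+1)/2+k is strictly between consecutive triangular numbers. So xy^2z ∉ L.
This is a contradiction; hence L is not regular.

a^{p(p+1)/2+k}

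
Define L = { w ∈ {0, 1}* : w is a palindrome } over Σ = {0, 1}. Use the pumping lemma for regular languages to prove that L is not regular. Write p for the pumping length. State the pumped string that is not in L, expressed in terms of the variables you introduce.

0^{p+k} 1 0^p

Assume L is regular. Let p be the pumping length given by the pumping lemma.
Take w = 0^p 1 0^p, a palindrome of length 2p+1 ≥ p.
Write w = xyz as guaranteed by the lemma, with |xy| ≤ p and |y| > 0.
Since the first p symbols of w are all 0's and |xy| ≤ p, y lies entirely in the leading 0-block: y = 0^k for some k with 1 ≤ k ≤ p.
Pump with i = 2: xy^2z = 0^{p+k} 1 0^p. Its reverse is 0^p 1 0^{p+k}, which differs from xy^2z since k ≥ 1. So xy^2z is not a palindrome and xy^2z ∉ L.
This contradicts the pumping lemma, so L is not regular.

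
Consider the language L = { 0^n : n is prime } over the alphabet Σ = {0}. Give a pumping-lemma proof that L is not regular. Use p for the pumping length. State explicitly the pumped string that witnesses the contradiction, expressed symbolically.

0^{q(1+k)}

Toward a contradiction, assume L is regular with pumping length p.
Let q be a prime with q ≥ p+2 (infinitely many primes exist), and take w = 0^q ∈ L with |w| = q ≥ p.
By the pumping lemma, w = xyz with |xy| ≤ p and y is nonempty.
Then y = 0^k for some k with 1 ≤ k ≤ p.
Since 1 ≤ k ≤ p, |xz| = q-k. Pump with i = q+1: |xy^{q+1}z| = (q-k)+(q+1)k = q+qk = q(1+k), which is composite (both factors ≥ 2). So xy^{q+1}z = 0^{q(1+k)} ∉ L.
Contradiction. Therefore L is not regular.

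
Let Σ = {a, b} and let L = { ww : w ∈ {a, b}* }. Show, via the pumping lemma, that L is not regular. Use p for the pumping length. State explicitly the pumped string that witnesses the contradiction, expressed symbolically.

Assume L is regular; let p be its pumping constant.
Take w = a^p b^p a^p b^p = uu where u = a^pb^p; then w ∈ L and |w| = 4p ≥ p.
Write w = xyz as guaranteed by the lemma, with |xy| ≤ p and |y| ≥ 1.
Because |xy| ≤ p and w begins with p copies of a, we have y = a^k with 1 ≤ k ≤ p.
Pump with i = 2: xy^2z = a^{p+k} b^p a^p b^p, of length 4p+k. Suppose this equals vv. The string starts with a and ends with b, so v does too; thus the boundary between the two copies of v is a b→a transition. There is exactly one such transition, at position 2p+k, so |v| = 2p+k and |vv| = 4p+2k ≠ 4p+k since k ≥ 1. So xy^2z ∉ L.
This contradicts the pumping lemma, so L is not regular.

a^{p+k} b^p a^p b^p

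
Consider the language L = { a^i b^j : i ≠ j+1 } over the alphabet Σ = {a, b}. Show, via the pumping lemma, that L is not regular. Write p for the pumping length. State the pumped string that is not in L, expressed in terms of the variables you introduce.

Assume L is regular; let p be its pumping constant.
Choose w = a^p b^{p+p!-1}. Since p ≠ (p+p!-1)+1 = p+p!, w ∈ L; and |w| ≥ p.
Write w = xyz as guaranteed by the lemma, with |xy| ≤ p and y is nonempty.
Because |xy| ≤ p and w begins with p copies of a, we have y = a^k with 1 ≤ k ≤ p.
Since 1 ≤ k ≤ p, k divides p!; set t = 1 + p!/k. Then xy^t z has p + (p!/k)·k = p + p! copies of a. Now the a-count is p+p! and (b-count)+1 = (p+p!-1)+1 = p+p!, so i ≠ j+1 fails. So xy^t z = a^{p+p!} b^{p+p!-1} ∉ L.
This is a contradiction; hence L is not regular.

a^{p+p!} b^{p+p!-1}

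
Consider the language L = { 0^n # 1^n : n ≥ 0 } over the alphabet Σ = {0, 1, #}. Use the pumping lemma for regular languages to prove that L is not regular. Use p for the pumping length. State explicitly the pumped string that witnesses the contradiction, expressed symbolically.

Suppose for contradiction that L is regular, and let p be the pumping length.
Take w = 0^p # 1^p ∈ L with |w| = 2p+1 ≥ p.
Write w = xyz as guaranteed by the lemma, with |xy| ≤ p and y is nonempty.
The first p characters of w are 0's, so xy (and hence y) consists only of 0's. Write y = 0^k, 1 ≤ k ≤ p.
Pump with i = 2: xy^2z = 0^{p+k} # 1^p, which would require p+k = p. But k ≥ 1, so xy^2z ∉ L.
Contradiction. Therefore L is not regular.

0^{p+k} # 1^p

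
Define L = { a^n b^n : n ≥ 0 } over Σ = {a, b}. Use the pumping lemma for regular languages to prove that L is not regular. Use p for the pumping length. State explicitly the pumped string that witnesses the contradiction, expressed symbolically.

a^{p+k} b^p

Assume L is regular; let p be its pumping constant.
Let w = a^p b^p ∈ L; note |w| = 2p ≥ p.
The pumping lemma gives a decomposition w = xyz where |xy| ≤ p and |y| > 0.
The first p characters of w are a's, so xy (and hence y) consists only of a's. Write y = a^k, 1 ≤ k ≤ p.
Pump with i = 2: xy^2z = a^{p+k} b^p. For this to lie in L we would need p = p+k, which forces k = 0. But k ≥ 1, so xy^2z ∉ L.
This contradicts the pumping lemma, so L is not regular.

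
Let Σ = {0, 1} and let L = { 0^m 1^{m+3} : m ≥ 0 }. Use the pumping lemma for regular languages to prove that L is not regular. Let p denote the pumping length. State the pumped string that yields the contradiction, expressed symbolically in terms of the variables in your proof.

Assume L is regular. Let p be the pumping length given by the pumping lemma.
Let w = 0^p 1^{p+3} ∈ L; note |w| = 2p+3 ≥ p.
The pumping lemma gives a decomposition w = xyz where |xy| ≤ p and |y| > 0.
Since the first p symbols of w are all 0's and |xy| ≤ p, y lies entirely in the leading 0-block: y = 0^k for some k with 1 ≤ k ≤ p.
Pump with i = 2: xy^2z = 0^{p+k} 1^{p+3}. For this to lie in L we would need p+3 = (p+k)+3, which forces k = 0. But k ≥ 1, so xy^2z ∉ L.
Contradiction. Therefore L is not regular.

0^{p+k} 1^{p+3}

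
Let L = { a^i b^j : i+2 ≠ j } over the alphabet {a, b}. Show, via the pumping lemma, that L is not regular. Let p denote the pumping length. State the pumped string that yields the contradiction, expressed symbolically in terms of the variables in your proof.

a^{p+p!} b^{p+p!+2}

Assume L is regular; let p be its pumping constant.
Choose w = a^p b^{p+p!+2}. Since p ≠ (p+p!+2)-2 = p+p!, w ∈ L; and |w| ≥ p.
Write w = xyz as guaranteed by the lemma, with |xy| ≤ p and |y| ≥ 1.
Because |xy| ≤ p and w begins with p copies of a, we have y = a^k with 1 ≤ k ≤ p.
Since 1 ≤ k ≤ p, k divides p!; set t = 1 + p!/k. Then xy^t z has p + (p!/k)·k = p + p! copies of a. Now the a-count is p+p! and (b-count)-2 = (p+p!+2)-2 = p+p!, so i+2 ≠ j fails. So xy^t z = a^{p+p!} b^{p+p!+2} ∉ L.
Contradiction. Therefore L is not regular.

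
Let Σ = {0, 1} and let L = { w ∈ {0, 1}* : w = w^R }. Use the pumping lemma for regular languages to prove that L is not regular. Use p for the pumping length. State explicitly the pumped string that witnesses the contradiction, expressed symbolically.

Suppose for contradiction that L is regular, and let p be the pumping length.
Take w = 0^p 1 0^p, a palindrome of length 2p+1 ≥ p.
By the pumping lemma, w = xyz with |xy| ≤ p and y is nonempty.
Because |xy| ≤ p and w begins with p copies of 0, we have y = 0^k with 1 ≤ k ≤ p.
Pump with i = 2: xy^2z = 0^{p+k} 1 0^p. Its reverse is 0^p 1 0^{p+k}, which differs from xy^2z since k ≥ 1. So xy^2z is not a palindrome and xy^2z ∉ L.
This contradicts the pumping lemma, so L is not regular.

0^{p+k} 1 0^p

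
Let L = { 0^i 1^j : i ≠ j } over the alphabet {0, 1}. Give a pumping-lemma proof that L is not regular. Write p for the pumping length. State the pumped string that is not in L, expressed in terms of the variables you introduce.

0^{p+p!} 1^{p+p!}

Assume L is regular. Let p be the pumping length given by the pumping lemma.
Choose w = 0^p 1^{p+p!}. Since p ≠ p+p!, w ∈ L; and |w| ≥ p.
Write w = xyz as guaranteed by the lemma, with |xy| ≤ p and |y| > 0.
The first p characters of w are 0's, so xy (and hence y) consists only of 0's. Write y = 0^k, 1 ≤ k ≤ p.
Since 1 ≤ k ≤ p, k divides p!; set t = 1 + p!/k. Then xy^t z has p + (p!/k)·k = p + p! copies of 0. Now the 0-count equals the 1-count, so i ≠ j fails. So xy^t z = 0^{p+p!} 1^{p+p!} ∉ L.
Contradiction. Therefore L is not regular.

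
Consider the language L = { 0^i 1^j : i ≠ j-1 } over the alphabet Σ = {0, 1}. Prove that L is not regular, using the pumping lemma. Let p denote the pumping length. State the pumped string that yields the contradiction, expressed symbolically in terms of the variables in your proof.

Assume L is regular. Let p be the pumping length given by the pumping lemma.
Choose w = 0^p 1^{p+p!+1}. Since p ≠ (p+p!+1)-1 = p+p!, w ∈ L; and |w| ≥ p.
The pumping lemma gives a decomposition w = xyz where |xy| ≤ p and |y| ≥ 1.
Since the first p symbols of w are all 0's and |xy| ≤ p, y lies entirely in the leading 0-block: y = 0^k for some k with 1 ≤ k ≤ p.
Since 1 ≤ k ≤ p, k divides p!; set t = 1 + p!/k. Then xy^t z has p + (p!/k)·k = p + p! copies of 0. Now the 0-count is p+p! and (1-count)-1 = (p+p!+1)-1 = p+p!, so i ≠ j-1 fails. So xy^t z = 0^{p+p!} 1^{p+p!+1} ∉ L.
This is a contradiction; hence L is not regular.

0^{p+p!} 1^{p+p!+1}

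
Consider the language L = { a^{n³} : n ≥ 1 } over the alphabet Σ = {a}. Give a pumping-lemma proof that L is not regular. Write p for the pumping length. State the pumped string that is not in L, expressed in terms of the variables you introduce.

Assume L is regular; let p be its pumping constant.
Take w = a^{p³} ∈ L with |w| = p³ ≥ p.
Write w = xyz as guaranteed by the lemma, with |xy| ≤ p and |y| ≥ 1.
Then y = a^k for some k with 1 ≤ k ≤ p.
Pump with i = 2: xy^2z = a^{p³+k}. Since 1 ≤ k ≤ p, p³ < p³+k ≤ p³+p < p³+3p²+3p+1 = (p+1)³, so p³+k is not a perfect cube. So xy^2z ∉ L.
This contradicts the pumping lemma, so L is not regular.

a^{p³+k}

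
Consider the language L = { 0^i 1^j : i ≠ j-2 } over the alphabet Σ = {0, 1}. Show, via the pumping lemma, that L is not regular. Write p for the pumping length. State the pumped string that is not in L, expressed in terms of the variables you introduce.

Assume L is regular; let p be its pumping constant.
Choose w = 0^p 1^{p+p!+2}. Since p ≠ (p+p!+2)-2 = p+p!, w ∈ L; and |w| ≥ p.
The pumping lemma gives a decomposition w = xyz where |xy| ≤ p and |y| > 0.
Because |xy| ≤ p and w begins with p copies of 0, we have y = 0^k with 1 ≤ k ≤ p.
Since 1 ≤ k ≤ p, k divides p!; set t = 1 + p!/k. Then xy^t z has p + (p!/k)·k = p + p! copies of 0. Now the 0-count is p+p! and (1-count)-2 = (p+p!+2)-2 = p+p!, so i ≠ j-2 fails. So xy^t z = 0^{p+p!} 1^{p+p!+2} ∉ L.
Contradiction. Therefore L is not regular.

0^{p+p!} 1^{p+p!+2}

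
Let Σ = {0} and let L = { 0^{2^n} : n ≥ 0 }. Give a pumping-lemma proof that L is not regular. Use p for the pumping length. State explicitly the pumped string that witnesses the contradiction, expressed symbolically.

0^{2^p+k}

Suppose for contradiction that L is regular, and let p be the pumping length.
Take w = 0^{2^p} ∈ L with |w| = 2^p ≥ p.
By the pumping lemma, w = xyz with |xy| ≤ p and |y| ≥ 1.
Then y = 0^k for some k with 1 ≤ k ≤ p.
Pump with i = 2: xy^2z = 0^{2^p+k}. Since 1 ≤ k ≤ p < 2^p, we have 2^p < 2^p+k < 2^{p+1}, so 2^p+k is not a power of 2. So xy^2z ∉ L.
This is a contradiction; hence L is not regular.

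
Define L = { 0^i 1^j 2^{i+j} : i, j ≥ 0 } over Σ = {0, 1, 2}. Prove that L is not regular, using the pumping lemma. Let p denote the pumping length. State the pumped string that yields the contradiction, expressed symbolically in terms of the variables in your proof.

0^{p+k} 1^p 2^{2p}

Assume L is regular. Let p be the pumping length given by the pumping lemma.
Take w = 0^p 1^p 2^{2p} ∈ L (with i=j=p, i+j=2p), |w| = 4p ≥ p.
The pumping lemma gives a decomposition w = xyz where |xy| ≤ p and |y| ≥ 1.
The first p characters of w are 0's, so xy (and hence y) consists only of 0's. Write y = 0^k, 1 ≤ k ≤ p.
Consider xy^2z = 0^{p+k} 1^p 2^{2p}. Now the 0- and 1-counts sum to 2p+k, but the 2-count is 2p ≠ 2p+k. So xy^2z ∉ L.
This is a contradiction; hence L is not regular.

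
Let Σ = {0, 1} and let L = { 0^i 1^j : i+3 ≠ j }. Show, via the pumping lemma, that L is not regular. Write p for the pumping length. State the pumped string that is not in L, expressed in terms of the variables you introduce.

Toward a contradiction, assume L is regular with pumping length p.
Choose w = 0^p 1^{p+p!+3}. Since p ≠ (p+p!+3)-3 = p+p!, w ∈ L; and |w| ≥ p.
The pumping lemma gives a decomposition w = xyz where |xy| ≤ p and |y| ≥ 1.
Because |xy| ≤ p and w begins with p copies of 0, we have y = 0^k with 1 ≤ k ≤ p.
Since 1 ≤ k ≤ p, k divides p!; set t = 1 + p!/k. Then xy^t z has p + (p!/k)·k = p + p! copies of 0. Now the 0-count is p+p! and (1-count)-3 = (p+p!+3)-3 = p+p!, so i+3 ≠ j fails. So xy^t z = 0^{p+p!} 1^{p+p!+3} ∉ L.
This is a contradiction; hence L is not regular.

0^{p+p!} 1^{p+p!+3}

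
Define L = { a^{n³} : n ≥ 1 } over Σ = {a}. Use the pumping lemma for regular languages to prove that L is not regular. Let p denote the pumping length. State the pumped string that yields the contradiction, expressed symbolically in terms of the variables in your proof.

Toward a contradiction, assume L is regular with pumping length p.
Take w = a^{p³} ∈ L with |w| = p³ ≥ p.
The pumping lemma gives a decomposition w = xyz where |xy| ≤ p and |y| > 0.
Then y = a^k for some k with 1 ≤ k ≤ p.
Pump with i = 2: xy^2z = a^{p³+k}. Since 1 ≤ k ≤ p, p³ < p³+k ≤ p³+p < p³+3p²+3p+1 = (p+1)³, so p³+k is not a perfect cube. So xy^2z ∉ L.
Contradiction. Therefore L is not regular.

a^{p³+k}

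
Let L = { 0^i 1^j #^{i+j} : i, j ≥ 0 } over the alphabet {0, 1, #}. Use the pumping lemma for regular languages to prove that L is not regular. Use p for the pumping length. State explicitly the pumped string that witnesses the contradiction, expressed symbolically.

0^{p+k} 1^p #^{2p}

Suppose for contradiction that L is regular, and let p be the pumping length.
Take w = 0^p 1^p #^{2p} ∈ L (with i=j=p, i+j=2p), |w| = 4p ≥ p.
Write w = xyz as guaranteed by the lemma, with |xy| ≤ p and |y| > 0.
Because |xy| ≤ p and w begins with p copies of 0, we have y = 0^k with 1 ≤ k ≤ p.
Consider xy^2z = 0^{p+k} 1^p #^{2p}. Now the 0- and 1-counts sum to 2p+k, but the #-count is 2p ≠ 2p+k. So xy^2z ∉ L.
This contradicts the pumping lemma, so L is not regular.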